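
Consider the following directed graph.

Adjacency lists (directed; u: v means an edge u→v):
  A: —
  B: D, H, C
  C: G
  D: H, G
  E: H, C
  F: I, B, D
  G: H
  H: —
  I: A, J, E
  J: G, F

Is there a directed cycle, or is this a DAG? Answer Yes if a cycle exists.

Yes

DFS with white/gray/black marking, starting from A:
A gray
A black
B gray
  D gray
    H gray
    H black
    G gray
      G→H: H black — skip
    G black
  D black
  B→H: H black — skip
  C gray
    C→G: G black — skip
  C black
B black
E gray
  E→H: H black — skip
  E→C: C black — skip
E black
F gray
  I gray
    I→A: A black — skip
    J gray
      J→G: G black — skip
      J→F: F is gray → back edge
Back edge found, so a cycle exists: F → I → J → F.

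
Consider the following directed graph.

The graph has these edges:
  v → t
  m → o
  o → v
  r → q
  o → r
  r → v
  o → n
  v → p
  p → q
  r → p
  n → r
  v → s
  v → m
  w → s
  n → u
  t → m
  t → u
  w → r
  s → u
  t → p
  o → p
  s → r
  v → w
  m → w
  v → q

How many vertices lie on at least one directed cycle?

A vertex is on a directed cycle iff it belongs to a strongly connected component of size ≥ 2 (or has a self-loop).
The vertices on cycles are {m, n, o, r, s, t, v, w} — 8 in total.

8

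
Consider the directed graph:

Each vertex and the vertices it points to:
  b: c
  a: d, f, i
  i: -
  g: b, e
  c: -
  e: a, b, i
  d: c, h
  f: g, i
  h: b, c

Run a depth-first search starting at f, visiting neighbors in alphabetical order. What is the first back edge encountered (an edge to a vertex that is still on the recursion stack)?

a→f

DFS from f (visiting neighbors in alphabetical order); mark gray on enter, black on exit:
f gray
  g gray
    b gray
      c gray
      c black
    b black
    e gray
      a gray
        d gray
          d→c: c black — skip
          h gray
            h→b: b black — skip
            h→c: c black — skip
          h black
        d black
        a→f: f is gray → back edge
First back edge: a → f.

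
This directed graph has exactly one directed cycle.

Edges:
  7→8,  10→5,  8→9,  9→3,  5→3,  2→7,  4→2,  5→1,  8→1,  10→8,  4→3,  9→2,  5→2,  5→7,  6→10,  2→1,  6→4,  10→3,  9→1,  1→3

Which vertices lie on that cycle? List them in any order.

DFS with gray/black marking from 8:
8 gray
  1 gray
    3 gray
    3 black
  1 black
  9 gray
    2 gray
      2→1: 1 black — skip
      7 gray
        7→8: 8 is gray → back edge
Back edge closes the cycle 8 → 9 → 2 → 7 → 8; its vertices are {2, 7, 8, 9}.

2, 7, 8, 9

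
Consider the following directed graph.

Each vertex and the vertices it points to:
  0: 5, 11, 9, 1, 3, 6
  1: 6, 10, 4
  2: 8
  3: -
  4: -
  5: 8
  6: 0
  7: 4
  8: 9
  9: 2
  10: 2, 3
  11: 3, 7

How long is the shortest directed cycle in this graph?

2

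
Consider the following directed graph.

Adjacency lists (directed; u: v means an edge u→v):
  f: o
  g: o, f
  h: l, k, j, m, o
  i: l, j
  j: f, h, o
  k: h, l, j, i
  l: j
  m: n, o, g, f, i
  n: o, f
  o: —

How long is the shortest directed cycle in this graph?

For each vertex v, BFS finds the shortest path from v back to v.
The shortest such closed walk is h → j → h, length 2.

2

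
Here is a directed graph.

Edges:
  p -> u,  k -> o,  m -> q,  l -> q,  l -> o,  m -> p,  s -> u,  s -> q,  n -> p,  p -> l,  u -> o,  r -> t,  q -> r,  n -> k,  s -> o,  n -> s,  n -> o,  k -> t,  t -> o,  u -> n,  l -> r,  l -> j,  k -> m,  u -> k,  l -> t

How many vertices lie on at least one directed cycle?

A vertex is on a directed cycle iff it belongs to a strongly connected component of size ≥ 2 (or has a self-loop).
The vertices on cycles are {k, m, n, p, s, u} — 6 in total.

6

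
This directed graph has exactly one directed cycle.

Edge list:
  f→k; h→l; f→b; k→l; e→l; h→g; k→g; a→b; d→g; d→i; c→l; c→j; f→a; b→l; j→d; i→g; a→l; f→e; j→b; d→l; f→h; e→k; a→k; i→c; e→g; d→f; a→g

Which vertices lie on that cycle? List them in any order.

c, d, i, j

DFS with gray/black marking from d:
d gray
  f gray
    b gray
      l gray
      l black
    b black
    a gray
      k gray
        k→l: l black — skip
        g gray
        g black
      k black
      a→l: l black — skip
      a→g: g black — skip
      a→b: b black — skip
    a black
    f→k: k black — skip
    e gray
      e→g: g black — skip
      e→k: k black — skip
      e→l: l black — skip
    e black
    h gray
      h→l: l black — skip
      h→g: g black — skip
    h black
  f black
  i gray
    c gray
      c→l: l black — skip
      j gray
        j→d: d is gray → back edge
Back edge closes the cycle d → i → c → j → d; its vertices are {c, d, i, j}.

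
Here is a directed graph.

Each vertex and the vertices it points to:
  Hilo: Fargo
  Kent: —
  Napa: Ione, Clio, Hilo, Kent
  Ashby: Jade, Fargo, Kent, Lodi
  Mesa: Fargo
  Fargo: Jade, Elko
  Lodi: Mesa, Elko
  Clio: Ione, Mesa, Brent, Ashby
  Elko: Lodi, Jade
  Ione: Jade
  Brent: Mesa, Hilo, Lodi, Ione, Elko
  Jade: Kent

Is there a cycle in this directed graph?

Yes

DFS with white/gray/black marking, starting from Kent:
Kent gray
Kent black
Hilo gray
  Fargo gray
    Jade gray
      Jade→Kent: Kent black — skip
    Jade black
    Elko gray
      Lodi gray
        Mesa gray
          Mesa→Fargo: Fargo is gray → back edge
Back edge found, so a cycle exists: Fargo → Elko → Lodi → Mesa → Fargo.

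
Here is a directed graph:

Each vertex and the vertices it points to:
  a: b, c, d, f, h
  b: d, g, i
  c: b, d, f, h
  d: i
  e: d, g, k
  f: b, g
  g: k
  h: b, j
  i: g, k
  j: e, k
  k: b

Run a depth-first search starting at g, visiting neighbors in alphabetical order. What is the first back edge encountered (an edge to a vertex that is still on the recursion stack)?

i→g

DFS from g (visiting neighbors in alphabetical order); mark gray on enter, black on exit:
g gray
  k gray
    b gray
      d gray
        i gray
          i→g: g is gray → back edge
First back edge: i → g.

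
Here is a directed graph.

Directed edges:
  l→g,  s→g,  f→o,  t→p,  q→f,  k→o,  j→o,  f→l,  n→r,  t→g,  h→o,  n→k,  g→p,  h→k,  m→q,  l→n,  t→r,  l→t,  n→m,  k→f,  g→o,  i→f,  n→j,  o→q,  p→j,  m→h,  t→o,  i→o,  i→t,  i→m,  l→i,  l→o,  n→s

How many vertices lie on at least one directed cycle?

14

A vertex is on a directed cycle iff it belongs to a strongly connected component of size ≥ 2 (or has a self-loop).
The vertices on cycles are {f, g, h, i, j, k, l, m, n, o, p, q, s, t} — 14 in total.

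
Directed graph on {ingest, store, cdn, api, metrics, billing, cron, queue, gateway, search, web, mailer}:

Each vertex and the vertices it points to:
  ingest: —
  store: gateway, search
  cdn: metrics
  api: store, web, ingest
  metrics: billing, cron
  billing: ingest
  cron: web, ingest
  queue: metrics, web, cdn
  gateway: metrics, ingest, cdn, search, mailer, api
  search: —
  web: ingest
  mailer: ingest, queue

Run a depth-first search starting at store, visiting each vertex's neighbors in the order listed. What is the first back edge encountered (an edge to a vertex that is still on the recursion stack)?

api->store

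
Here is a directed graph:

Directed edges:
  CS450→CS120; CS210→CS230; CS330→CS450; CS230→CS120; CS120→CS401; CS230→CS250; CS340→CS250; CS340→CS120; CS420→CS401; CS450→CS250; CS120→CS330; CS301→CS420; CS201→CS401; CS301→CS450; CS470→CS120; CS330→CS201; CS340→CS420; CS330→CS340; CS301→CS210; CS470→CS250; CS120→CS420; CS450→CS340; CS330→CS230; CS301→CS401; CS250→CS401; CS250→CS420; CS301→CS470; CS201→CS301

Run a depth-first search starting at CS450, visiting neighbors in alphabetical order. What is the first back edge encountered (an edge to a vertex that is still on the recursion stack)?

DFS from CS450 (visiting neighbors in alphabetical order); mark gray on enter, black on exit:
CS450 gray
  CS120 gray
    CS330 gray
      CS201 gray
        CS301 gray
          CS210 gray
            CS230 gray
              CS230→CS120: CS120 is gray → back edge
First back edge: CS230 → CS120.

CS230→CS120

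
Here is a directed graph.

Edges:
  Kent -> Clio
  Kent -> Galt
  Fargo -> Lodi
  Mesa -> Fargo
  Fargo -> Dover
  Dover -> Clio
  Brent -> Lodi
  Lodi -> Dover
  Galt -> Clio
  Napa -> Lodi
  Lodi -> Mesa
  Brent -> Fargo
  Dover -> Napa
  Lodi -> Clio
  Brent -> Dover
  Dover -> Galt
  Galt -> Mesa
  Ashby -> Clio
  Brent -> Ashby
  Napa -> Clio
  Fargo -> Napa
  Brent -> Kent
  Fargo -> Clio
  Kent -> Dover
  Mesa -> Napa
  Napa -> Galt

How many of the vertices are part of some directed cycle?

A vertex is on a directed cycle iff it belongs to a strongly connected component of size ≥ 2 (or has a self-loop).
The vertices on cycles are {Galt, Lodi, Mesa, Napa, Dover, Fargo} — 6 in total.

6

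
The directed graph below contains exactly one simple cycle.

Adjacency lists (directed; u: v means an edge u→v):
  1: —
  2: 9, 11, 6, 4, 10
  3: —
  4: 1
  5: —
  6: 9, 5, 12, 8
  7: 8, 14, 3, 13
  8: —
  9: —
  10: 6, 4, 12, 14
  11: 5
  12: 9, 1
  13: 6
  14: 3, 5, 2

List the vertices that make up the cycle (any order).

2, 10, 14

DFS with gray/black marking from 14:
14 gray
  3 gray
  3 black
  5 gray
  5 black
  2 gray
    9 gray
    9 black
    11 gray
      11→5: 5 black — skip
    11 black
    6 gray
      6→9: 9 black — skip
      6→5: 5 black — skip
      12 gray
        12→9: 9 black — skip
        1 gray
        1 black
      12 black
      8 gray
      8 black
    6 black
    4 gray
      4→1: 1 black — skip
    4 black
    10 gray
      10→6: 6 black — skip
      10→4: 4 black — skip
      10→12: 12 black — skip
      10→14: 14 is gray → back edge
Back edge closes the cycle 14 → 2 → 10 → 14; its vertices are {2, 10, 14}.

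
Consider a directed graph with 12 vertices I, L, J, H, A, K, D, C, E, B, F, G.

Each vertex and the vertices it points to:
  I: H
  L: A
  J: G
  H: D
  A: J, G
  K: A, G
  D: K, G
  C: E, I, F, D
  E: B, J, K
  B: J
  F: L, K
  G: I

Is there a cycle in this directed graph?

Yes

DFS with white/gray/black marking, starting from K:
K gray
  A gray
    J gray
      G gray
        I gray
          H gray
            D gray
              D→K: K is gray → back edge
Back edge found, so a cycle exists: K → A → J → G → I → H → D → K.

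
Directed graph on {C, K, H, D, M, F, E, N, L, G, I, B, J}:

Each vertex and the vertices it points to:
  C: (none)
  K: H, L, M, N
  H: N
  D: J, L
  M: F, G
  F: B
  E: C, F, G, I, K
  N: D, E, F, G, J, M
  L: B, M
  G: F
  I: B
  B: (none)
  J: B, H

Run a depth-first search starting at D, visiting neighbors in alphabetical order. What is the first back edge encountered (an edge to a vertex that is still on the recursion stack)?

DFS from D (visiting neighbors in alphabetical order); mark gray on enter, black on exit:
D gray
  J gray
    B gray
    B black
    H gray
      N gray
        N→D: D is gray → back edge
First back edge: N → D.

N->D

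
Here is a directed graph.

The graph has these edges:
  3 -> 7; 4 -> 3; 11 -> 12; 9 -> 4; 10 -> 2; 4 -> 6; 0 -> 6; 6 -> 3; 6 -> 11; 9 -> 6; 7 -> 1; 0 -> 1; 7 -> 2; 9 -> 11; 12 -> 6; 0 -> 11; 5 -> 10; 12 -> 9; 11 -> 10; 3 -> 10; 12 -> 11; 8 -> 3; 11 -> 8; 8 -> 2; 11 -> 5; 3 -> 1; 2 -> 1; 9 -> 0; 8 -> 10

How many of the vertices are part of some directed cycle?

6

A vertex is on a directed cycle iff it belongs to a strongly connected component of size ≥ 2 (or has a self-loop).
The vertices on cycles are {0, 4, 6, 9, 11, 12} — 6 in total.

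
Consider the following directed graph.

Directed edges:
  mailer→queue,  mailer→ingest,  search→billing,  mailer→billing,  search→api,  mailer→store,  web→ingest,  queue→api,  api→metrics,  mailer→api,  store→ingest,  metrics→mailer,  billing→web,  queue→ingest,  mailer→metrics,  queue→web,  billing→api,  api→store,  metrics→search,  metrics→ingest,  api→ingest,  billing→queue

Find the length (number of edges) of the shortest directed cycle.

2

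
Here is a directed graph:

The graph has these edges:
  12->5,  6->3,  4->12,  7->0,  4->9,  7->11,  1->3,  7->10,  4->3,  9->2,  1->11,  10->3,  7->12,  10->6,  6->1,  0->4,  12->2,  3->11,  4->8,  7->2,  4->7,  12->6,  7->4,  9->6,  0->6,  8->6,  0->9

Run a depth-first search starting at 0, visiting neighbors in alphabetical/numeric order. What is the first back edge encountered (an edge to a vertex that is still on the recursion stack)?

7->0

DFS from 0 (visiting neighbors in alphabetical/numeric order); mark gray on enter, black on exit:
0 gray
  4 gray
    3 gray
      11 gray
      11 black
    3 black
    7 gray
      7→0: 0 is gray → back edge
First back edge: 7 → 0.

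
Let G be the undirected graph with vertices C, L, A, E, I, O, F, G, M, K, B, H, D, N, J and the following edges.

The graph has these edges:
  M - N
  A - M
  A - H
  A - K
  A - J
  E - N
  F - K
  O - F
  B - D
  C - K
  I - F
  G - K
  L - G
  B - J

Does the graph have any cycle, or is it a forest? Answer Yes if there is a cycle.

DFS, tracking each vertex's parent; an edge to a visited non-parent vertex closes a cycle.
Start from G:
visit G (parent –)
  visit L (parent G)
    L–G: parent, skip
  visit K (parent G)
    visit A (parent K)
      visit M (parent A)
        M–A: parent, skip
        visit N (parent M)
          N–M: parent, skip
          visit E (parent N)
            E–N: parent, skip
      A–K: parent, skip
      visit H (parent A)
        H–A: parent, skip
      visit J (parent A)
        visit B (parent J)
          visit D (parent B)
            D–B: parent, skip
          B–J: parent, skip
        J–A: parent, skip
    visit C (parent K)
      C–K: parent, skip
    visit F (parent K)
      visit I (parent F)
        I–F: parent, skip
      F–K: parent, skip
      visit O (parent F)
        O–F: parent, skip
    K–G: parent, skip
No non-parent visited neighbor found — the graph is a forest.

No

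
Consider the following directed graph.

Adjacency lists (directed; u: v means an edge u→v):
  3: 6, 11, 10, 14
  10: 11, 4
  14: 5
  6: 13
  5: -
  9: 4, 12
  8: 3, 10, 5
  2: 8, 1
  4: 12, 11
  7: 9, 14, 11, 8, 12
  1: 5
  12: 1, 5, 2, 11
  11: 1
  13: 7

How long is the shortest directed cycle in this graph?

5

For each vertex v, BFS finds the shortest path from v back to v.
The shortest such closed walk is 13 → 7 → 8 → 3 → 6 → 13, length 5.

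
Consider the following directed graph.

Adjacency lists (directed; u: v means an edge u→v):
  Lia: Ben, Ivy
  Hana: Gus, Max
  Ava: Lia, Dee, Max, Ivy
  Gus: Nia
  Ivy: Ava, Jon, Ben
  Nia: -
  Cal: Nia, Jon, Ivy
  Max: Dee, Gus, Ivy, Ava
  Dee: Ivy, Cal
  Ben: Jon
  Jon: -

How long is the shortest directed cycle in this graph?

For each vertex v, BFS finds the shortest path from v back to v.
The shortest such closed walk is Max → Ava → Max, length 2.

2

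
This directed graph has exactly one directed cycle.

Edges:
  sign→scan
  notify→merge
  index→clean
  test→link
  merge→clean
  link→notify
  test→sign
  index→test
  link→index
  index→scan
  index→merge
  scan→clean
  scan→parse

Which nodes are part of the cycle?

DFS with gray/black marking from test:
test gray
  sign gray
    scan gray
      parse gray
      parse black
      clean gray
      clean black
    scan black
  sign black
  link gray
    notify gray
      merge gray
        merge→clean: clean black — skip
      merge black
    notify black
    index gray
      index→scan: scan black — skip
      index→clean: clean black — skip
      index→merge: merge black — skip
      index→test: test is gray → back edge
Back edge closes the cycle test → link → index → test; its vertices are {link, test, index}.

link, test, index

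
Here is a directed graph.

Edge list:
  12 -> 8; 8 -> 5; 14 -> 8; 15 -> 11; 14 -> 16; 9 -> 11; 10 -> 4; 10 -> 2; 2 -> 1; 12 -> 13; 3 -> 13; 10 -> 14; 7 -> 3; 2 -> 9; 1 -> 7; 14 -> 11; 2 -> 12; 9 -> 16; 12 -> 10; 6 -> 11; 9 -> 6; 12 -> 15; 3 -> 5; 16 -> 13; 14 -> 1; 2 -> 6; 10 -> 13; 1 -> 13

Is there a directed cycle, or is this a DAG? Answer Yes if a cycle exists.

DFS with white/gray/black marking, starting from 6:
6 gray
  11 gray
  11 black
6 black
1 gray
  13 gray
  13 black
  7 gray
    3 gray
      5 gray
      5 black
      3→13: 13 black — skip
    3 black
  7 black
1 black
2 gray
  2→6: 6 black — skip
  12 gray
    12→13: 13 black — skip
    8 gray
      8→5: 5 black — skip
    8 black
    15 gray
      15→11: 11 black — skip
    15 black
    10 gray
      10→2: 2 is gray → back edge
Back edge found, so a cycle exists: 2 → 12 → 10 → 2.

Yes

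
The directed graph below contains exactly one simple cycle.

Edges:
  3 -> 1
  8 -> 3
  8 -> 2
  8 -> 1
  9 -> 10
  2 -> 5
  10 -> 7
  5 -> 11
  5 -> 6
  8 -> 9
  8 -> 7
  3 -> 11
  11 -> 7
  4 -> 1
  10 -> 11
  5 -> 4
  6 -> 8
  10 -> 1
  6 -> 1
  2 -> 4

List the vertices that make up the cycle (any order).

2, 5, 6, 8

DFS with gray/black marking from 8:
8 gray
  3 gray
    11 gray
      7 gray
      7 black
    11 black
    1 gray
    1 black
  3 black
  2 gray
    5 gray
      5→11: 11 black — skip
      4 gray
        4→1: 1 black — skip
      4 black
      6 gray
        6→1: 1 black — skip
        6→8: 8 is gray → back edge
Back edge closes the cycle 8 → 2 → 5 → 6 → 8; its vertices are {2, 5, 6, 8}.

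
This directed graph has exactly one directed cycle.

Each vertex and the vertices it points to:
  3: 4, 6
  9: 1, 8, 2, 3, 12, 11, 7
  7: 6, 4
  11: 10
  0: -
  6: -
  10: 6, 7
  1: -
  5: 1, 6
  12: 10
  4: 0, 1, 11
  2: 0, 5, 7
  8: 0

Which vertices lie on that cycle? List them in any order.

4, 7, 10, 11

DFS with gray/black marking from 4:
4 gray
  0 gray
  0 black
  1 gray
  1 black
  11 gray
    10 gray
      6 gray
      6 black
      7 gray
        7→6: 6 black — skip
        7→4: 4 is gray → back edge
Back edge closes the cycle 4 → 11 → 10 → 7 → 4; its vertices are {4, 7, 10, 11}.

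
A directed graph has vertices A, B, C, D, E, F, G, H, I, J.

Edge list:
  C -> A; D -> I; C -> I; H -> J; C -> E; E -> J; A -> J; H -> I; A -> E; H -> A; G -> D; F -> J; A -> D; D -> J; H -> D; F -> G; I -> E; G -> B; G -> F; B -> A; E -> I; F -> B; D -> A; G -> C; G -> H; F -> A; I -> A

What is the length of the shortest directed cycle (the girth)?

2

For each vertex v, BFS finds the shortest path from v back to v.
The shortest such closed walk is G → F → G, length 2.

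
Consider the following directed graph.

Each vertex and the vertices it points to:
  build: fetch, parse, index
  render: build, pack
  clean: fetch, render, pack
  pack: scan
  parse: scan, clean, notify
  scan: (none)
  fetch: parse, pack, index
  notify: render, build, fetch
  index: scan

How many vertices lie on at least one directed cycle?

6

A vertex is on a directed cycle iff it belongs to a strongly connected component of size ≥ 2 (or has a self-loop).
The vertices on cycles are {build, clean, fetch, parse, notify, render} — 6 in total.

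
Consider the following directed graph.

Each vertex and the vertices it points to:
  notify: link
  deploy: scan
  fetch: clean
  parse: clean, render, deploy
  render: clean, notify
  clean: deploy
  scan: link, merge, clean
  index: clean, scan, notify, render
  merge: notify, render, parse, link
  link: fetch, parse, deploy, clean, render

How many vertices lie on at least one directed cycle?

9

A vertex is on a directed cycle iff it belongs to a strongly connected component of size ≥ 2 (or has a self-loop).
The vertices on cycles are {link, scan, clean, fetch, merge, parse, deploy, notify, render} — 9 in total.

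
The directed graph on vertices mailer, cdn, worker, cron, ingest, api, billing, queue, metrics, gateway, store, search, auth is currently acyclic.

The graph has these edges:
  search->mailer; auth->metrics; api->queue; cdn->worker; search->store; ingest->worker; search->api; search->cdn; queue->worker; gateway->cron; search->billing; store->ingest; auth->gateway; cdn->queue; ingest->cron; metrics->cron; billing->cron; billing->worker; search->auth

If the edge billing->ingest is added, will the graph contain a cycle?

No

Adding billing→ingest creates a cycle iff ingest can already reach billing.
Explore from ingest: no path reaches billing. The graph stays acyclic.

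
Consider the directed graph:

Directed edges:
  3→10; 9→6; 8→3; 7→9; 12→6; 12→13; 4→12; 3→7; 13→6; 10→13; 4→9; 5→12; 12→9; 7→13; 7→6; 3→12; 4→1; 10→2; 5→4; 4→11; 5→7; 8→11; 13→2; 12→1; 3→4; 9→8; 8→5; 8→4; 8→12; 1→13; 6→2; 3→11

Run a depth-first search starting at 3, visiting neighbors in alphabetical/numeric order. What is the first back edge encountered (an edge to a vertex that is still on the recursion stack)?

8→3

DFS from 3 (visiting neighbors in alphabetical/numeric order); mark gray on enter, black on exit:
3 gray
  4 gray
    1 gray
      13 gray
        2 gray
        2 black
        6 gray
          6→2: 2 black — skip
        6 black
      13 black
    1 black
    9 gray
      9→6: 6 black — skip
      8 gray
        8→3: 3 is gray → back edge
First back edge: 8 → 3.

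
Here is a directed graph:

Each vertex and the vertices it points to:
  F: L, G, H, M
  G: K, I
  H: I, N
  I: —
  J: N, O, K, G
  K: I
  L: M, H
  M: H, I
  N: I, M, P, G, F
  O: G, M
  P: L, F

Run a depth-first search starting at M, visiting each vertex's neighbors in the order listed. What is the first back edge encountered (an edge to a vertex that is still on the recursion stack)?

N->M

DFS from M (visiting each vertex's neighbors in the order listed); mark gray on enter, black on exit:
M gray
  H gray
    I gray
    I black
    N gray
      N→I: I black — skip
      N→M: M is gray → back edge
First back edge: N → M.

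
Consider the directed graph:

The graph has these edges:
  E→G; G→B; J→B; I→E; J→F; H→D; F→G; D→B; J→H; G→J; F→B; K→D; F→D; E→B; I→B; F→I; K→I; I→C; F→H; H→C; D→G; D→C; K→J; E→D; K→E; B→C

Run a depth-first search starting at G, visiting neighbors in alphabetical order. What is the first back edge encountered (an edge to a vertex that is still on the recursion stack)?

D->G

DFS from G (visiting neighbors in alphabetical order); mark gray on enter, black on exit:
G gray
  B gray
    C gray
    C black
  B black
  J gray
    J→B: B black — skip
    F gray
      F→B: B black — skip
      D gray
        D→B: B black — skip
        D→C: C black — skip
        D→G: G is gray → back edge
First back edge: D → G.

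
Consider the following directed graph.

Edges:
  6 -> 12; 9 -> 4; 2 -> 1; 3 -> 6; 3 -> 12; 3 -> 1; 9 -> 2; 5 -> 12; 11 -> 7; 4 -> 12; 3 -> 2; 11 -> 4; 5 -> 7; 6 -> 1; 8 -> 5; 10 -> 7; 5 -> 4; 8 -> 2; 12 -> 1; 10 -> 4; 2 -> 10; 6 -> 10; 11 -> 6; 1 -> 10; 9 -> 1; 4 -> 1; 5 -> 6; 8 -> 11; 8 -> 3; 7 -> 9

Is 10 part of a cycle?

Yes

10 is on a cycle iff 10 can reach itself via ≥1 edge.
10 → 4 → 1 → 10 — yes.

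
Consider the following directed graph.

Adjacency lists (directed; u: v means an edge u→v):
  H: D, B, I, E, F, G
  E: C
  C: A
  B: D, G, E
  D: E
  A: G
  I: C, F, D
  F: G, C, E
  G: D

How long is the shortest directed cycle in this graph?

5

For each vertex v, BFS finds the shortest path from v back to v.
The shortest such closed walk is C → A → G → D → E → C, length 5.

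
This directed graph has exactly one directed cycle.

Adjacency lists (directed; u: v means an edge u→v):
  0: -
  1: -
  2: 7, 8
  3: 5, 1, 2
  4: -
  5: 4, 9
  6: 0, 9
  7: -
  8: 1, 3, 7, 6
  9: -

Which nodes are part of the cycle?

2, 3, 8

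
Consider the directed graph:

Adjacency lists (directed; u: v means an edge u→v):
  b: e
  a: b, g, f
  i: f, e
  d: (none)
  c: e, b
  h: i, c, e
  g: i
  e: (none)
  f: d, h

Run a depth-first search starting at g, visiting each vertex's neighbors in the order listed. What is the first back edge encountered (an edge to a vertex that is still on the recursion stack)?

h→i

DFS from g (visiting each vertex's neighbors in the order listed); mark gray on enter, black on exit:
g gray
  i gray
    f gray
      d gray
      d black
      h gray
        h→i: i is gray → back edge
First back edge: h → i.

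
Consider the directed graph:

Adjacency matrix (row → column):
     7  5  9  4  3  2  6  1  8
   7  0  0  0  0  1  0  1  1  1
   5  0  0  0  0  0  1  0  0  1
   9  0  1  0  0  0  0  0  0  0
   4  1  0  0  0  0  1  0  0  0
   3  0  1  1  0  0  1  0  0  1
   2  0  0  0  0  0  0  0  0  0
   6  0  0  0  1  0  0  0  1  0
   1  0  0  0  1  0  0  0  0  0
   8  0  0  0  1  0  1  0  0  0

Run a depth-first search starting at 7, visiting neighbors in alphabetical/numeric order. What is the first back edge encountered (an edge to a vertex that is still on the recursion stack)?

4→7

DFS from 7 (visiting neighbors in alphabetical/numeric order); mark gray on enter, black on exit:
7 gray
  1 gray
    4 gray
      2 gray
      2 black
      4→7: 7 is gray → back edge
First back edge: 4 → 7.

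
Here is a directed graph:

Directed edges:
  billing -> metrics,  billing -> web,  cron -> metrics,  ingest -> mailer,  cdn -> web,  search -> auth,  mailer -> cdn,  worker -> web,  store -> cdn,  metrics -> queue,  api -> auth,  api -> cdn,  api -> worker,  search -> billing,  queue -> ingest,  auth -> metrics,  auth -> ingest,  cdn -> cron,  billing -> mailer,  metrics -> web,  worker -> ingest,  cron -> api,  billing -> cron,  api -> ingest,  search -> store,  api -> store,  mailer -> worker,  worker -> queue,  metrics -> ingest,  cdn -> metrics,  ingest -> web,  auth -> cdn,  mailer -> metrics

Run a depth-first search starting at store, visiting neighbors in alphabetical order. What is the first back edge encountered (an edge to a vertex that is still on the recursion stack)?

DFS from store (visiting neighbors in alphabetical order); mark gray on enter, black on exit:
store gray
  cdn gray
    cron gray
      api gray
        auth gray
          auth→cdn: cdn is gray → back edge
First back edge: auth → cdn.

auth→cdn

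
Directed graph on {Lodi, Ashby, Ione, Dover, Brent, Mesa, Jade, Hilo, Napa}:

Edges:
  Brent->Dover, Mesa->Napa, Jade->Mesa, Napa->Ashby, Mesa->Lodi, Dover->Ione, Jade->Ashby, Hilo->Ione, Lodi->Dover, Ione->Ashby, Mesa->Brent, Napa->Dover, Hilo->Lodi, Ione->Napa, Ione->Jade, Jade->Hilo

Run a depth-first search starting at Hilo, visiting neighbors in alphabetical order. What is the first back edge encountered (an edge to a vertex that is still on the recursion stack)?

Jade→Hilo

DFS from Hilo (visiting neighbors in alphabetical order); mark gray on enter, black on exit:
Hilo gray
  Ione gray
    Ashby gray
    Ashby black
    Jade gray
      Jade→Ashby: Ashby black — skip
      Jade→Hilo: Hilo is gray → back edge
First back edge: Jade → Hilo.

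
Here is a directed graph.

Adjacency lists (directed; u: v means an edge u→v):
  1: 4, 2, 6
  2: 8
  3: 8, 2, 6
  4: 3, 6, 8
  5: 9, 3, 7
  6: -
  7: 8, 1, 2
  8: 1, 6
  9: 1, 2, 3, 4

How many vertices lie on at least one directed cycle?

A vertex is on a directed cycle iff it belongs to a strongly connected component of size ≥ 2 (or has a self-loop).
The vertices on cycles are {1, 2, 3, 4, 8} — 5 in total.

5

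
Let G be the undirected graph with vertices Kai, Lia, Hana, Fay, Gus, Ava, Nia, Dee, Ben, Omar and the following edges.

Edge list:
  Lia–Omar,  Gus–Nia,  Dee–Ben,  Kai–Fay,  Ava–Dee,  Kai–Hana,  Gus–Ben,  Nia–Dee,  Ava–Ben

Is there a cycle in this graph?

DFS, tracking each vertex's parent; an edge to a visited non-parent vertex closes a cycle.
Start from Hana:
visit Hana (parent –)
  visit Kai (parent Hana)
    Kai–Hana: parent, skip
    visit Fay (parent Kai)
      Fay–Kai: parent, skip
visit Lia (parent –)
  visit Omar (parent Lia)
    Omar–Lia: parent, skip
visit Gus (parent –)
  visit Ben (parent Gus)
    visit Dee (parent Ben)
      visit Ava (parent Dee)
        Ava–Ben: Ben visited and ≠ parent → cycle
Cycle: Ben – Dee – Ava – Ben.

Yes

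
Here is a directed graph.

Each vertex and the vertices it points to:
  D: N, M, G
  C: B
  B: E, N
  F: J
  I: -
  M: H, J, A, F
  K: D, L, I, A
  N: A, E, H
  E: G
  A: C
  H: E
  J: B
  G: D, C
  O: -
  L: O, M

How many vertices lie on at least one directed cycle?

11

A vertex is on a directed cycle iff it belongs to a strongly connected component of size ≥ 2 (or has a self-loop).
The vertices on cycles are {A, B, C, D, E, F, G, H, J, M, N} — 11 in total.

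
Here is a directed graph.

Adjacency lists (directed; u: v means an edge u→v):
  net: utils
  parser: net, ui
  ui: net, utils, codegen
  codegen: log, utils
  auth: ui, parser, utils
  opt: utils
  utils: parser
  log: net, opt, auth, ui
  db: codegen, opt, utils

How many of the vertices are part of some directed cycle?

8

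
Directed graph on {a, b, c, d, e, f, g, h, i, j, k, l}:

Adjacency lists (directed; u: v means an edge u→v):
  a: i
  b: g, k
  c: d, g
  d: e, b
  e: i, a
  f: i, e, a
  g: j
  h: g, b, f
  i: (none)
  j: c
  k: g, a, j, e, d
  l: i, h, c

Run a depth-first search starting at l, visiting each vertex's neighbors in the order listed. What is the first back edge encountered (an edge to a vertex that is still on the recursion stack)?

DFS from l (visiting each vertex's neighbors in the order listed); mark gray on enter, black on exit:
l gray
  i gray
  i black
  h gray
    g gray
      j gray
        c gray
          d gray
            e gray
              e→i: i black — skip
              a gray
                a→i: i black — skip
              a black
            e black
            b gray
              b→g: g is gray → back edge
First back edge: b → g.

b->g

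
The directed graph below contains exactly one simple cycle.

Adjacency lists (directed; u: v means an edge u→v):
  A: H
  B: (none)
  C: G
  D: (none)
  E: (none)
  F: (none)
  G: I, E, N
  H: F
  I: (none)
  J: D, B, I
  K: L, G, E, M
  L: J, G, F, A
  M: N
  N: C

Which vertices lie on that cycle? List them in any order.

C, G, N

DFS with gray/black marking from G:
G gray
  I gray
  I black
  E gray
  E black
  N gray
    C gray
      C→G: G is gray → back edge
Back edge closes the cycle G → N → C → G; its vertices are {C, G, N}.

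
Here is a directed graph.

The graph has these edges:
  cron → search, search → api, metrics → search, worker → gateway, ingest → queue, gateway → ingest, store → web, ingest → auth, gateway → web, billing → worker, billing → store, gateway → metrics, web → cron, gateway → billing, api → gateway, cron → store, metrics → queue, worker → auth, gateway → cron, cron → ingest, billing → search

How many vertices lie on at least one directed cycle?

A vertex is on a directed cycle iff it belongs to a strongly connected component of size ≥ 2 (or has a self-loop).
The vertices on cycles are {api, web, cron, store, search, worker, billing, gateway, metrics} — 9 in total.

9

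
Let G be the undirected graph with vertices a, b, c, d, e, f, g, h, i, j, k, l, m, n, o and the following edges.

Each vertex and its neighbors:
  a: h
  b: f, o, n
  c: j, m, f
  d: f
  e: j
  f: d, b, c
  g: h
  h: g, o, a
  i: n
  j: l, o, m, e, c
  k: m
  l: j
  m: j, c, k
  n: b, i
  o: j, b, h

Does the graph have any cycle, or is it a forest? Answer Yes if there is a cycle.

Yes

DFS, tracking each vertex's parent; an edge to a visited non-parent vertex closes a cycle.
Start from i:
visit i (parent –)
  visit n (parent i)
    visit b (parent n)
      visit f (parent b)
        visit d (parent f)
          d–f: parent, skip
        f–b: parent, skip
        visit c (parent f)
          visit j (parent c)
            visit l (parent j)
              l–j: parent, skip
            visit o (parent j)
              o–j: parent, skip
              o–b: b visited and ≠ parent → cycle
Cycle: b – f – c – j – o – b.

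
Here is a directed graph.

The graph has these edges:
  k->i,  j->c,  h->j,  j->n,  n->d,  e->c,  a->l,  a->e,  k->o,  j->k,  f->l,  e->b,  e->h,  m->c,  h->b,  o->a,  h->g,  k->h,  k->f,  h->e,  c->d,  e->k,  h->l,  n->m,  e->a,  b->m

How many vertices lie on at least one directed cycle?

6

A vertex is on a directed cycle iff it belongs to a strongly connected component of size ≥ 2 (or has a self-loop).
The vertices on cycles are {a, e, h, j, k, o} — 6 in total.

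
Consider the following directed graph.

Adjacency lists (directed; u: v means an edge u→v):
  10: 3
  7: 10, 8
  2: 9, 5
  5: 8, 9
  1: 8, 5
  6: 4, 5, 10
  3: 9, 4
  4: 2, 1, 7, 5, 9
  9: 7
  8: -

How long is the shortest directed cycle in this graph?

4

For each vertex v, BFS finds the shortest path from v back to v.
The shortest such closed walk is 4 → 7 → 10 → 3 → 4, length 4.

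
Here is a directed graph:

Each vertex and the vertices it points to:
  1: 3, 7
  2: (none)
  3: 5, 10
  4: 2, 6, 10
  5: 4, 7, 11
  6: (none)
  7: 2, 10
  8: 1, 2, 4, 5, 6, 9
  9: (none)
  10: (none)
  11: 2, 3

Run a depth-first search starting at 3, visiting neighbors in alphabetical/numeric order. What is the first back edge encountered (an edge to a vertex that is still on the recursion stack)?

DFS from 3 (visiting neighbors in alphabetical/numeric order); mark gray on enter, black on exit:
3 gray
  5 gray
    4 gray
      2 gray
      2 black
      6 gray
      6 black
      10 gray
      10 black
    4 black
    7 gray
      7→2: 2 black — skip
      7→10: 10 black — skip
    7 black
    11 gray
      11→2: 2 black — skip
      11→3: 3 is gray → back edge
First back edge: 11 → 3.

11->3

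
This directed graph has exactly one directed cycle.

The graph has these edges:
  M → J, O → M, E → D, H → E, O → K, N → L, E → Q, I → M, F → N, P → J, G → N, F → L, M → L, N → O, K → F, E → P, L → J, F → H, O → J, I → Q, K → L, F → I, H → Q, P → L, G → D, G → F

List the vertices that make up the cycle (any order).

F, K, N, O

DFS with gray/black marking from F:
F gray
  I gray
    M gray
      J gray
      J black
      L gray
        L→J: J black — skip
      L black
    M black
    Q gray
    Q black
  I black
  F→L: L black — skip
  H gray
    E gray
      E→Q: Q black — skip
      D gray
      D black
      P gray
        P→J: J black — skip
        P→L: L black — skip
      P black
    E black
    H→Q: Q black — skip
  H black
  N gray
    N→L: L black — skip
    O gray
      O→J: J black — skip
      K gray
        K→L: L black — skip
        K→F: F is gray → back edge
Back edge closes the cycle F → N → O → K → F; its vertices are {F, K, N, O}.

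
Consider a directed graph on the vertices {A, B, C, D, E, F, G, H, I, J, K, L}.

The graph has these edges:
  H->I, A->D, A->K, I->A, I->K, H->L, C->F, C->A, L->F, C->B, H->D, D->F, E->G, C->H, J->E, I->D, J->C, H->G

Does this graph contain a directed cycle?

No

DFS with white/gray/black marking, starting from C:
C gray
  A gray
    K gray
    K black
    D gray
      F gray
      F black
    D black
  A black
  B gray
  B black
  H gray
    H→D: D black — skip
    L gray
      L→F: F black — skip
    L black
    I gray
      I→A: A black — skip
      I→D: D black — skip
      I→K: K black — skip
    I black
    G gray
    G black
  H black
  C→F: F black — skip
C black
E gray
  E→G: G black — skip
E black
J gray
  J→C: C black — skip
  J→E: E black — skip
J black
Every edge goes to a white or black vertex — no back edge, so the graph is acyclic.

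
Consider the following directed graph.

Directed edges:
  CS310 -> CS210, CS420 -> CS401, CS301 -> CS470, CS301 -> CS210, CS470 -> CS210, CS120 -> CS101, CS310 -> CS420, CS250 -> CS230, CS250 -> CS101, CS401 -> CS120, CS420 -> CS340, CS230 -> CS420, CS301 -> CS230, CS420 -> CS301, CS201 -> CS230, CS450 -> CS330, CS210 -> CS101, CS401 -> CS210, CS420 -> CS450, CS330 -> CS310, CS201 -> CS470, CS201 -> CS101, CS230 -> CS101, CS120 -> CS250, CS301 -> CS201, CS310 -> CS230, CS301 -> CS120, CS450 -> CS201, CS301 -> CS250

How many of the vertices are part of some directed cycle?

A vertex is on a directed cycle iff it belongs to a strongly connected component of size ≥ 2 (or has a self-loop).
The vertices on cycles are {CS120, CS201, CS230, CS250, CS301, CS310, CS330, CS401, CS420, CS450} — 10 in total.

10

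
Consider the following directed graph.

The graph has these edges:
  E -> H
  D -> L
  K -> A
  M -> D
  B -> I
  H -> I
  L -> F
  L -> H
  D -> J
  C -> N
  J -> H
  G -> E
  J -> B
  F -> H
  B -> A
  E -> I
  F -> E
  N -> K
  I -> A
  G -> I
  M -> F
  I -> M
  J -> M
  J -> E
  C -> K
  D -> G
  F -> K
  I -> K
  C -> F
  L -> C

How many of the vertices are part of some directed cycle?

A vertex is on a directed cycle iff it belongs to a strongly connected component of size ≥ 2 (or has a self-loop).
The vertices on cycles are {B, C, D, E, F, G, H, I, J, L, M} — 11 in total.

11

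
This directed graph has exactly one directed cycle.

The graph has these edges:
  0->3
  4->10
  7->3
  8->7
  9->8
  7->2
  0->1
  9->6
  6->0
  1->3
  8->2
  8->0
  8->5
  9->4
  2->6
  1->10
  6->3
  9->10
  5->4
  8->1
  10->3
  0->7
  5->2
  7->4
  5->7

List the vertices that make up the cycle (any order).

DFS with gray/black marking from 0:
0 gray
  3 gray
  3 black
  7 gray
    4 gray
      10 gray
        10→3: 3 black — skip
      10 black
    4 black
    7→3: 3 black — skip
    2 gray
      6 gray
        6→3: 3 black — skip
        6→0: 0 is gray → back edge
Back edge closes the cycle 0 → 7 → 2 → 6 → 0; its vertices are {0, 2, 6, 7}.

0, 2, 6, 7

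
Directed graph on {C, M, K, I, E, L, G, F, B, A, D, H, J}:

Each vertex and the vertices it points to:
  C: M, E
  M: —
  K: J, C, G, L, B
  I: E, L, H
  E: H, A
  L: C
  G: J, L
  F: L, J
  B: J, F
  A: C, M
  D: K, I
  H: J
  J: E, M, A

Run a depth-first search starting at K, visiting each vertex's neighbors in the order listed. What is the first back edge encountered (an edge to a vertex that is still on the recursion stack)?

H->J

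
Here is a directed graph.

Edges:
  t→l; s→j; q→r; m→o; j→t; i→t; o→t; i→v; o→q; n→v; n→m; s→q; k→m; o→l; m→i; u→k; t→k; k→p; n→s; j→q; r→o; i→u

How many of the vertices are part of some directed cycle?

A vertex is on a directed cycle iff it belongs to a strongly connected component of size ≥ 2 (or has a self-loop).
The vertices on cycles are {i, k, m, o, q, r, t, u} — 8 in total.

8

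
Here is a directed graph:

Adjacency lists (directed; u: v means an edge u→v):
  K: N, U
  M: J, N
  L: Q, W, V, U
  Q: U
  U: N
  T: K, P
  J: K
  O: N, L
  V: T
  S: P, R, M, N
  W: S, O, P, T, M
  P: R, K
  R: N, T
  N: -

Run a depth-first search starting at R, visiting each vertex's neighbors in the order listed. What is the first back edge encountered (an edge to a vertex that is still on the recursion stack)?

DFS from R (visiting each vertex's neighbors in the order listed); mark gray on enter, black on exit:
R gray
  N gray
  N black
  T gray
    K gray
      K→N: N black — skip
      U gray
        U→N: N black — skip
      U black
    K black
    P gray
      P→R: R is gray → back edge
First back edge: P → R.

P→R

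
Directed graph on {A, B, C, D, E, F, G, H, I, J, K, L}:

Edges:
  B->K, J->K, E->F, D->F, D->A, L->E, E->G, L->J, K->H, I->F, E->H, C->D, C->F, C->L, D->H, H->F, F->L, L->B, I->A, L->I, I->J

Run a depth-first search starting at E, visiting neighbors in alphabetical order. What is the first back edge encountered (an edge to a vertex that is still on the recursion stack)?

H→F

DFS from E (visiting neighbors in alphabetical order); mark gray on enter, black on exit:
E gray
  F gray
    L gray
      B gray
        K gray
          H gray
            H→F: F is gray → back edge
First back edge: H → F.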